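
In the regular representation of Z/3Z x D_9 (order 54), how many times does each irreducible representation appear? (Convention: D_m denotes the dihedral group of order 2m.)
Each irreducible V_i of dimension d_i appears with multiplicity d_i, i.e. rho_reg = (direct sum over all irreducibles V_i) d_i V_i. The irreducible dimensions for Z/3Z x D_9 are 1, 1, 1, 1, 1, 1, 2, 2, 2, 2, 2, 2, 2, 2, 2, 2, 2, 2: 6 irreducibles of dimension 1, each with multiplicity 1; 12 irreducibles of dimension 2, each with multiplicity 2. Total dimension 6*1*1 + 12*2*2 = 54 = |G|.

Argument: General theorem: in the regular representation of a finite group G, each irreducible appears with multiplicity equal to its dimension. Check: dim(rho_reg) = sum d_i^2 = 1 + 1 + 1 + 1 + 1 + 1 + 4 + 4 + 4 + 4 + 4 + 4 + 4 + 4 + 4 + 4 + 4 + 4 = 54 = |G|.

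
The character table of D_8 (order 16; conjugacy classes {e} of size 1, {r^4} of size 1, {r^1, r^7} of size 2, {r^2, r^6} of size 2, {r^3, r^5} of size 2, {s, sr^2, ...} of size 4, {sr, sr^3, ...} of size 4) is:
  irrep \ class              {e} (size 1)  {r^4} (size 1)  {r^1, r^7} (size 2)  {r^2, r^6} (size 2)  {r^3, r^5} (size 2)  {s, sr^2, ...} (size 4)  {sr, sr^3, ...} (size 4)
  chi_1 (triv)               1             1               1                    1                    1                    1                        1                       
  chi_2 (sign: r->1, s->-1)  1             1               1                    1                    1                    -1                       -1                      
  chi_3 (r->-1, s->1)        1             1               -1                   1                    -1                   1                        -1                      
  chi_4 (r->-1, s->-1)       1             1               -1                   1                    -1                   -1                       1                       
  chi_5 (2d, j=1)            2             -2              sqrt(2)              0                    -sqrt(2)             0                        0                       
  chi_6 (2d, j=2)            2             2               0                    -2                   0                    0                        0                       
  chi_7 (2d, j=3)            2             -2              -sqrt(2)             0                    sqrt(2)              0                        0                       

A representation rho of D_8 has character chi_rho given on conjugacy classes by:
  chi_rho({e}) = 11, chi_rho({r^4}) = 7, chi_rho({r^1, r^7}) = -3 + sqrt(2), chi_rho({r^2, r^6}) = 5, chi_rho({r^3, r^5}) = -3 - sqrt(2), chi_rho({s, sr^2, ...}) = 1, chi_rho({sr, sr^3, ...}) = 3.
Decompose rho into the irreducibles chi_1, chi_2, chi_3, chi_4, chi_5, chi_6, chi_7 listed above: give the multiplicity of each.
Multiplicities: chi_1: 2, chi_2: 0, chi_3: 2, chi_4: 3, chi_5: 1, chi_6: 1, chi_7: 0.

Reasoning: Use <chi_rho, chi> = (1/|G|) sum_C |C| * chi_rho(C) * conj(chi(C)) with |G| = 16 for each irreducible chi in the table:
  <chi_rho, chi_1> = (1/16)[1*(11)*conj(1) + 1*(7)*conj(1) + 2*(-3 + sqrt(2))*conj(1) + 2*(5)*conj(1) + 2*(-3 - sqrt(2))*conj(1) + 4*(1)*conj(1) + 4*(3)*conj(1)]
      = (1/16)[(11) + (7) + (-6 + 2*sqrt(2)) + (10) + (-6 - 2*sqrt(2)) + (4) + (12)] = 32/16 = 2
  <chi_rho, chi_2> = (1/16)[1*(11)*conj(1) + 1*(7)*conj(1) + 2*(-3 + sqrt(2))*conj(1) + 2*(5)*conj(1) + 2*(-3 - sqrt(2))*conj(1) + 4*(1)*conj(-1) + 4*(3)*conj(-1)]
      = (1/16)[(11) + (7) + (-6 + 2*sqrt(2)) + (10) + (-6 - 2*sqrt(2)) + (-4) + (-12)] = 0/16 = 0
  <chi_rho, chi_3> = (1/16)[1*(11)*conj(1) + 1*(7)*conj(1) + 2*(-3 + sqrt(2))*conj(-1) + 2*(5)*conj(1) + 2*(-3 - sqrt(2))*conj(-1) + 4*(1)*conj(1) + 4*(3)*conj(-1)]
      = (1/16)[(11) + (7) + (6 - 2*sqrt(2)) + (10) + (2*sqrt(2) + 6) + (4) + (-12)] = 32/16 = 2
  <chi_rho, chi_4> = (1/16)[1*(11)*conj(1) + 1*(7)*conj(1) + 2*(-3 + sqrt(2))*conj(-1) + 2*(5)*conj(1) + 2*(-3 - sqrt(2))*conj(-1) + 4*(1)*conj(-1) + 4*(3)*conj(1)]
      = (1/16)[(11) + (7) + (6 - 2*sqrt(2)) + (10) + (2*sqrt(2) + 6) + (-4) + (12)] = 48/16 = 3
  <chi_rho, chi_5> = (1/16)[1*(11)*conj(2) + 1*(7)*conj(-2) + 2*(-3 + sqrt(2))*conj(sqrt(2)) + 2*(5)*conj(0) + 2*(-3 - sqrt(2))*conj(-sqrt(2)) + 4*(1)*conj(0) + 4*(3)*conj(0)]
      = (1/16)[(22) + (-14) + (4 - 6*sqrt(2)) + (0) + (4 + 6*sqrt(2)) + (0) + (0)] = 16/16 = 1
  <chi_rho, chi_6> = (1/16)[1*(11)*conj(2) + 1*(7)*conj(2) + 2*(-3 + sqrt(2))*conj(0) + 2*(5)*conj(-2) + 2*(-3 - sqrt(2))*conj(0) + 4*(1)*conj(0) + 4*(3)*conj(0)]
      = (1/16)[(22) + (14) + (0) + (-20) + (0) + (0) + (0)] = 16/16 = 1
  <chi_rho, chi_7> = (1/16)[1*(11)*conj(2) + 1*(7)*conj(-2) + 2*(-3 + sqrt(2))*conj(-sqrt(2)) + 2*(5)*conj(0) + 2*(-3 - sqrt(2))*conj(sqrt(2)) + 4*(1)*conj(0) + 4*(3)*conj(0)]
      = (1/16)[(22) + (-14) + (-4 + 6*sqrt(2)) + (0) + (-6*sqrt(2) - 4) + (0) + (0)] = 0/16 = 0
Dimension check: dim(rho) = sum (mult * dim) = 2*1 + 0*1 + 2*1 + 3*1 + 1*2 + 1*2 + 0*2 = 11 = chi_rho(e) = 11.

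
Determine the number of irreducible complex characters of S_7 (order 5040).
15

Reasoning: The number of irreducible complex representations of a finite group equals its number of conjugacy classes. Conjugacy classes in S_7 correspond to cycle types, i.e. partitions of 7; there are p(7) = 15 of them, so S_7 (order 5040) has exactly 15 irreducible complex representations.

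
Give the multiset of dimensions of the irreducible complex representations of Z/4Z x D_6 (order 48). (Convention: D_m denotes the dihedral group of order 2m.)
Dimensions: 1, 1, 1, 1, 1, 1, 1, 1, 1, 1, 1, 1, 1, 1, 1, 1, 2, 2, 2, 2, 2, 2, 2, 2

Why: There are 24 irreducibles (= number of conjugacy classes). Their dimensions d_i satisfy sum d_i^2 = |G| = 48: 1 + 1 + 1 + 1 + 1 + 1 + 1 + 1 + 1 + 1 + 1 + 1 + 1 + 1 + 1 + 1 + 4 + 4 + 4 + 4 + 4 + 4 + 4 + 4 = 48. (For the product with Z/4Z: each of the 4 1-dim characters of Z/4Z tensors with each irrep of D_6, giving 4 copies of each D_6-dimension.)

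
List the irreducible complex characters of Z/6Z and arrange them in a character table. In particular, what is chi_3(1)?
Character table of Z/6Z (irreps indexed chi_0,...,chi_5 with chi_k(m) = zeta_6^(k*m), zeta_6 = exp(2*pi*i/6)):
  irrep \ class  {0} (size 1)  {1} (size 1)    {2} (size 1)    {3} (size 1)  {4} (size 1)    {5} (size 1)  
  chi_0          1             1               1               1             1               1             
  chi_1          1             exp(I*pi/3)     exp(2*I*pi/3)   -1            exp(-2*I*pi/3)  exp(-I*pi/3)  
  chi_2          1             exp(2*I*pi/3)   exp(-2*I*pi/3)  1             exp(2*I*pi/3)   exp(-2*I*pi/3)
  chi_3          1             -1              1               -1            1               -1            
  chi_4          1             exp(-2*I*pi/3)  exp(2*I*pi/3)   1             exp(-2*I*pi/3)  exp(2*I*pi/3) 
  chi_5          1             exp(-I*pi/3)    exp(-2*I*pi/3)  -1            exp(2*I*pi/3)   exp(I*pi/3)   

Spot check: chi_3(1) = zeta_6^(3*1) = zeta_6^3 = -1.

Z/6Z is abelian, so all 6 irreducible complex representations are 1-dimensional. They are given by chi_k(m) = zeta_6^(k*m) for k = 0,...,5. Row orthogonality: sum_m chi_k(m) conj(chi_l(m)) = 6 * [k = l].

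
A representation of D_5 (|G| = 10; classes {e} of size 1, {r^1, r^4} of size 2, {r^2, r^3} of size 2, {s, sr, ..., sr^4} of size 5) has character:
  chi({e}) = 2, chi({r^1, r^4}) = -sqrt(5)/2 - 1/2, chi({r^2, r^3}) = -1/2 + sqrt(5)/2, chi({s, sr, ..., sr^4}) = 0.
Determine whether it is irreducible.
Irreducible: <chi, chi> = 1.

Working: <chi, chi> = (1/|G|) sum_C |C| * |chi(C)|^2 = (1/10)[1*|2|^2 + 2*|-sqrt(5)/2 - 1/2|^2 + 2*|-1/2 + sqrt(5)/2|^2 + 5*|0|^2]
  = (1/10)[(4) + (sqrt(5) + 3) + (3 - sqrt(5)) + (0)] = 10/10 = 1.
A character is irreducible iff <chi, chi> = 1, so this representation is irreducible.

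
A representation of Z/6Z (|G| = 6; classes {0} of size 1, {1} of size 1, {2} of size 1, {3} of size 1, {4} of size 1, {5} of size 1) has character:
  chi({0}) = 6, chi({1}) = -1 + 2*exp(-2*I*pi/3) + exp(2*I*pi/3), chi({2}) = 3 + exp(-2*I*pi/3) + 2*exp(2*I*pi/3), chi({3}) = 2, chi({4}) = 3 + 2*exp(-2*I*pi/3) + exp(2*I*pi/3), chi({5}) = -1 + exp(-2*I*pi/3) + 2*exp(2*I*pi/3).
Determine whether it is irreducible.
Not irreducible (reducible): <chi, chi> = 10 > 1.

Justification: <chi, chi> = (1/|G|) sum_C |C| * |chi(C)|^2 = (1/6)[1*|6|^2 + 1*|-1 + 2*exp(-2*I*pi/3) + exp(2*I*pi/3)|^2 + 1*|3 + exp(-2*I*pi/3) + 2*exp(2*I*pi/3)|^2 + 1*|2|^2 + 1*|3 + 2*exp(-2*I*pi/3) + exp(2*I*pi/3)|^2 + 1*|-1 + exp(-2*I*pi/3) + 2*exp(2*I*pi/3)|^2]
  = (1/6)[(36) + (7) + (3) + (4) + (3) + (7)] = 60/6 = 10.
(Exp terms are combined using exp(i*s)*conj(exp(i*t)) = exp(i*(s-t)), and sums of them are collapsed using the identity that for every m > 1 the m distinct m-th roots of unity sum to 0, e.g. 1 + exp(2*I*pi/3) + exp(-2*I*pi/3) = 0.)
A character is irreducible iff <chi, chi> = 1, so this representation is reducible.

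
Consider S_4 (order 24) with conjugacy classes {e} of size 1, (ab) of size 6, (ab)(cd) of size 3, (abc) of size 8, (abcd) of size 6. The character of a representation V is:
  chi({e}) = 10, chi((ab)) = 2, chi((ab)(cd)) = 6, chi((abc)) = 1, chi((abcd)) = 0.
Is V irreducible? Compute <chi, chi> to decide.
Not irreducible (reducible): <chi, chi> = 10 > 1.

Details: <chi, chi> = (1/|G|) sum_C |C| * |chi(C)|^2 = (1/24)[1*|10|^2 + 6*|2|^2 + 3*|6|^2 + 8*|1|^2 + 6*|0|^2]
  = (1/24)[(100) + (24) + (108) + (8) + (0)] = 240/24 = 10.
A character is irreducible iff <chi, chi> = 1, so this representation is reducible.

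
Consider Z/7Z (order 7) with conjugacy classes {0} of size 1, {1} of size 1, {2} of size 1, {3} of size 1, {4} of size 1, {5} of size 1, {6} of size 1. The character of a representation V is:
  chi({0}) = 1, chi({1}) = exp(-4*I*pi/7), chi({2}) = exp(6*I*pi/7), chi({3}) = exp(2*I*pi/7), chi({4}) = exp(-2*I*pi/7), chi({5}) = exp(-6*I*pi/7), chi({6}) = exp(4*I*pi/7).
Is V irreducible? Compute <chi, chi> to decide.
Irreducible: <chi, chi> = 1.

Argument: <chi, chi> = (1/|G|) sum_C |C| * |chi(C)|^2 = (1/7)[1*|1|^2 + 1*|exp(-4*I*pi/7)|^2 + 1*|exp(6*I*pi/7)|^2 + 1*|exp(2*I*pi/7)|^2 + 1*|exp(-2*I*pi/7)|^2 + 1*|exp(-6*I*pi/7)|^2 + 1*|exp(4*I*pi/7)|^2]
  = (1/7)[(1) + (1) + (1) + (1) + (1) + (1) + (1)] = 7/7 = 1.
(Exp terms are combined using exp(i*s)*conj(exp(i*t)) = exp(i*(s-t)), and sums of them are collapsed using the identity that for every m > 1 the m distinct m-th roots of unity sum to 0, e.g. 1 + exp(2*I*pi/3) + exp(-2*I*pi/3) = 0.)
A character is irreducible iff <chi, chi> = 1, so this representation is irreducible.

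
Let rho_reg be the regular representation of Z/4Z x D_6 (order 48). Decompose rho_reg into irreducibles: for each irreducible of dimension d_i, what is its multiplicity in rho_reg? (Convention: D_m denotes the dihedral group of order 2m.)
Each irreducible V_i of dimension d_i appears with multiplicity d_i, i.e. rho_reg = (direct sum over all irreducibles V_i) d_i V_i. The irreducible dimensions for Z/4Z x D_6 are 1, 1, 1, 1, 1, 1, 1, 1, 1, 1, 1, 1, 1, 1, 1, 1, 2, 2, 2, 2, 2, 2, 2, 2: 16 irreducibles of dimension 1, each with multiplicity 1; 8 irreducibles of dimension 2, each with multiplicity 2. Total dimension 16*1*1 + 8*2*2 = 48 = |G|.

Details: General theorem: in the regular representation of a finite group G, each irreducible appears with multiplicity equal to its dimension. Check: dim(rho_reg) = sum d_i^2 = 1 + 1 + 1 + 1 + 1 + 1 + 1 + 1 + 1 + 1 + 1 + 1 + 1 + 1 + 1 + 1 + 4 + 4 + 4 + 4 + 4 + 4 + 4 + 4 = 48 = |G|.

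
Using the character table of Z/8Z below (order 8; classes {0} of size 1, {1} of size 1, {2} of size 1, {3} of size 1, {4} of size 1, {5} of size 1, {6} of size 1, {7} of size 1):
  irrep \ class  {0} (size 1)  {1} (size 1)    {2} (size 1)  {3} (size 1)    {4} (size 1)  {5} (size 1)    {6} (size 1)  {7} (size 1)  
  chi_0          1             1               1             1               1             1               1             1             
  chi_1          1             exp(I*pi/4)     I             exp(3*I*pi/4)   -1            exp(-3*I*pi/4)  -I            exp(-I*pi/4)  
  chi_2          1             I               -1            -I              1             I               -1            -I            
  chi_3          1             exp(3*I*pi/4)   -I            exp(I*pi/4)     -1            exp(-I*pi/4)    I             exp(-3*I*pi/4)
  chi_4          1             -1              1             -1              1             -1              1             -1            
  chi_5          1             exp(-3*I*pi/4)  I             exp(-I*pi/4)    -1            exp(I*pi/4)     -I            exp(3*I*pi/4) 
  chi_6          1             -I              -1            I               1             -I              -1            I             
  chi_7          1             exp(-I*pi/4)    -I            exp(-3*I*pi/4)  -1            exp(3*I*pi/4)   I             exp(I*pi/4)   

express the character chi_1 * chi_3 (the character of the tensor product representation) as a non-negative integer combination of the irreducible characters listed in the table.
chi_1 tensor chi_3 = chi_4 (all other irreducibles have multiplicity 0).

Argument: The character of a tensor product is the pointwise product (chi_1 * chi_3)(C) = chi_1(C) * chi_3(C):
  {0}: (1)*(1), {1}: (exp(I*pi/4))*(exp(3*I*pi/4)), {2}: (I)*(-I), {3}: (exp(3*I*pi/4))*(exp(I*pi/4)), {4}: (-1)*(-1), {5}: (exp(-3*I*pi/4))*(exp(-I*pi/4)), {6}: (-I)*(I), {7}: (exp(-I*pi/4))*(exp(-3*I*pi/4))
so (chi_1 * chi_3) takes values
  {0} -> 1, {1} -> -1, {2} -> 1, {3} -> -1, {4} -> 1, {5} -> -1, {6} -> 1, {7} -> -1.
Now take the inner product of this character with each irreducible chi from the table, <chi_1*chi_3, chi> = (1/8) sum_C |C| (chi_1*chi_3)(C) conj(chi(C)):
  <chi_1*chi_3, chi_0> = (1/8)[1*(1)*conj(1) + 1*(-1)*conj(1) + 1*(1)*conj(1) + 1*(-1)*conj(1) + 1*(1)*conj(1) + 1*(-1)*conj(1) + 1*(1)*conj(1) + 1*(-1)*conj(1)]
      = (1/8)[(1) + (-1) + (1) + (-1) + (1) + (-1) + (1) + (-1)] = 0/8 = 0
  <chi_1*chi_3, chi_1> = (1/8)[1*(1)*conj(1) + 1*(-1)*conj(exp(I*pi/4)) + 1*(1)*conj(I) + 1*(-1)*conj(exp(3*I*pi/4)) + 1*(1)*conj(-1) + 1*(-1)*conj(exp(-3*I*pi/4)) + 1*(1)*conj(-I) + 1*(-1)*conj(exp(-I*pi/4))]
      = (1/8)[(1) + (-exp(-I*pi/4)) + (-I) + (-exp(-3*I*pi/4)) + (-1) + (-exp(3*I*pi/4)) + (I) + (-exp(I*pi/4))] = 0/8 = 0
  <chi_1*chi_3, chi_2> = (1/8)[1*(1)*conj(1) + 1*(-1)*conj(I) + 1*(1)*conj(-1) + 1*(-1)*conj(-I) + 1*(1)*conj(1) + 1*(-1)*conj(I) + 1*(1)*conj(-1) + 1*(-1)*conj(-I)]
      = (1/8)[(1) + (I) + (-1) + (-I) + (1) + (I) + (-1) + (-I)] = 0/8 = 0
  <chi_1*chi_3, chi_3> = (1/8)[1*(1)*conj(1) + 1*(-1)*conj(exp(3*I*pi/4)) + 1*(1)*conj(-I) + 1*(-1)*conj(exp(I*pi/4)) + 1*(1)*conj(-1) + 1*(-1)*conj(exp(-I*pi/4)) + 1*(1)*conj(I) + 1*(-1)*conj(exp(-3*I*pi/4))]
      = (1/8)[(1) + (-exp(-3*I*pi/4)) + (I) + (-exp(-I*pi/4)) + (-1) + (-exp(I*pi/4)) + (-I) + (-exp(3*I*pi/4))] = 0/8 = 0
  <chi_1*chi_3, chi_4> = (1/8)[1*(1)*conj(1) + 1*(-1)*conj(-1) + 1*(1)*conj(1) + 1*(-1)*conj(-1) + 1*(1)*conj(1) + 1*(-1)*conj(-1) + 1*(1)*conj(1) + 1*(-1)*conj(-1)]
      = (1/8)[(1) + (1) + (1) + (1) + (1) + (1) + (1) + (1)] = 8/8 = 1
  <chi_1*chi_3, chi_5> = (1/8)[1*(1)*conj(1) + 1*(-1)*conj(exp(-3*I*pi/4)) + 1*(1)*conj(I) + 1*(-1)*conj(exp(-I*pi/4)) + 1*(1)*conj(-1) + 1*(-1)*conj(exp(I*pi/4)) + 1*(1)*conj(-I) + 1*(-1)*conj(exp(3*I*pi/4))]
      = (1/8)[(1) + (-exp(3*I*pi/4)) + (-I) + (-exp(I*pi/4)) + (-1) + (-exp(-I*pi/4)) + (I) + (-exp(-3*I*pi/4))] = 0/8 = 0
  <chi_1*chi_3, chi_6> = (1/8)[1*(1)*conj(1) + 1*(-1)*conj(-I) + 1*(1)*conj(-1) + 1*(-1)*conj(I) + 1*(1)*conj(1) + 1*(-1)*conj(-I) + 1*(1)*conj(-1) + 1*(-1)*conj(I)]
      = (1/8)[(1) + (-I) + (-1) + (I) + (1) + (-I) + (-1) + (I)] = 0/8 = 0
  <chi_1*chi_3, chi_7> = (1/8)[1*(1)*conj(1) + 1*(-1)*conj(exp(-I*pi/4)) + 1*(1)*conj(-I) + 1*(-1)*conj(exp(-3*I*pi/4)) + 1*(1)*conj(-1) + 1*(-1)*conj(exp(3*I*pi/4)) + 1*(1)*conj(I) + 1*(-1)*conj(exp(I*pi/4))]
      = (1/8)[(1) + (-exp(I*pi/4)) + (I) + (-exp(3*I*pi/4)) + (-1) + (-exp(-3*I*pi/4)) + (-I) + (-exp(-I*pi/4))] = 0/8 = 0
(Exp terms are combined using exp(i*s)*conj(exp(i*t)) = exp(i*(s-t)), and sums of them are collapsed using the identity that for every m > 1 the m distinct m-th roots of unity sum to 0, e.g. 1 + exp(2*I*pi/3) + exp(-2*I*pi/3) = 0.)
Hence the multiplicities are chi_4: 1. Dimension check: dim(chi_1)*dim(chi_3) = 1*1 = 1 and sum (mult * dim) = 1*1 = 1.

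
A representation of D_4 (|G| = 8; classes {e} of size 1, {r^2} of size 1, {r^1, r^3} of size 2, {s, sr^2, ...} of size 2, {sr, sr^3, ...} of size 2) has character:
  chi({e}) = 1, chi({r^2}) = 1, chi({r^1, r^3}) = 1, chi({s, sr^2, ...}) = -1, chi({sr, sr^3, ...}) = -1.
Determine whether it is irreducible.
Irreducible: <chi, chi> = 1.

Working: <chi, chi> = (1/|G|) sum_C |C| * |chi(C)|^2 = (1/8)[1*|1|^2 + 1*|1|^2 + 2*|1|^2 + 2*|-1|^2 + 2*|-1|^2]
  = (1/8)[(1) + (1) + (2) + (2) + (2)] = 8/8 = 1.
A character is irreducible iff <chi, chi> = 1, so this representation is irreducible.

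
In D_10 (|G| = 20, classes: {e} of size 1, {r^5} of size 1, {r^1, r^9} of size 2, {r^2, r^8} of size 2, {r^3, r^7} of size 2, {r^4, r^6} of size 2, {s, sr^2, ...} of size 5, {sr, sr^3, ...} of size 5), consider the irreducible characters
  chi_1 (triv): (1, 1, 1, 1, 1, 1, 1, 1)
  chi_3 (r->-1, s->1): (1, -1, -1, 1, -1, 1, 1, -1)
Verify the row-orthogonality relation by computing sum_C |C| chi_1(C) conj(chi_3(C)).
Sum = 0; so <chi_1, chi_3> = 0 (distinct irreducibles are orthogonal).

Derivation: Compute term by term over conjugacy classes (|C| * chi_1(C) * conj(chi_3(C))):
  1*(1)*conj(1) + 1*(1)*conj(-1) + 2*(1)*conj(-1) + 2*(1)*conj(1) + 2*(1)*conj(-1) + 2*(1)*conj(1) + 5*(1)*conj(1) + 5*(1)*conj(-1)
  = (1) + (-1) + (-2) + (2) + (-2) + (2) + (5) + (-5)
  = 0.
Dividing by |G| = 20 gives 0/20 = 0, matching the row-orthogonality relation <chi_1, chi_3> = [chi_1 = chi_3].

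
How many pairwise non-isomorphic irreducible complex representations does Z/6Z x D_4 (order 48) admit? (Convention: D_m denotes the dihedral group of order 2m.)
30

Justification: The number of irreducible complex representations of a finite group equals its number of conjugacy classes. For a direct product, #classes(G x H) = #classes(G) * #classes(H). Z/6Z has 6 classes (abelian), D_4 has 5 classes, so 6 * 5 = 30, so Z/6Z x D_4 (order 48) has exactly 30 irreducible complex representations.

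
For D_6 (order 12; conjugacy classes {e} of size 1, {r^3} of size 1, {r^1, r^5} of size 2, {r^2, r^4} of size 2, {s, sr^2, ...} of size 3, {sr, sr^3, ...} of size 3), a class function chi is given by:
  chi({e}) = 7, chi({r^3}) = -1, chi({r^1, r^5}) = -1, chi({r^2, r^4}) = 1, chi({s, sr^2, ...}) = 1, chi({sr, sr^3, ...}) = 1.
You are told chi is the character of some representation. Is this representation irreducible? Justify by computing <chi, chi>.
Not irreducible (reducible): <chi, chi> = 5 > 1.

Reasoning: <chi, chi> = (1/|G|) sum_C |C| * |chi(C)|^2 = (1/12)[1*|7|^2 + 1*|-1|^2 + 2*|-1|^2 + 2*|1|^2 + 3*|1|^2 + 3*|1|^2]
  = (1/12)[(49) + (1) + (2) + (2) + (3) + (3)] = 60/12 = 5.
A character is irreducible iff <chi, chi> = 1, so this representation is reducible.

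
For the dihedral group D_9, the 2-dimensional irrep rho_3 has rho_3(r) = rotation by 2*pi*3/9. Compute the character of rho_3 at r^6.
chi_{rho_3}(r^6) = 2*cos(2*pi*3*6/9) = 2

Explanation: rho_3(r^6) is rotation by angle 2*pi*3*6/9, whose trace is 2*cos(2*pi*3*6/9) = 2.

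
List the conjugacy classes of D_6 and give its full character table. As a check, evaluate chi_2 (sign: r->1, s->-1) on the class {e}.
Conjugacy classes: {e} of size 1, {r^3} of size 1, {r^1, r^5} of size 2, {r^2, r^4} of size 2, {s, sr^2, ...} of size 3, {sr, sr^3, ...} of size 3.
Character table:
  irrep \ class              {e} (size 1)  {r^3} (size 1)  {r^1, r^5} (size 2)  {r^2, r^4} (size 2)  {s, sr^2, ...} (size 3)  {sr, sr^3, ...} (size 3)
  chi_1 (triv)               1             1               1                    1                    1                        1                       
  chi_2 (sign: r->1, s->-1)  1             1               1                    1                    -1                       -1                      
  chi_3 (r->-1, s->1)        1             -1              -1                   1                    1                        -1                      
  chi_4 (r->-1, s->-1)       1             -1              -1                   1                    -1                       1                       
  chi_5 (2d, j=1)            2             -2              1                    -1                   0                        0                       
  chi_6 (2d, j=2)            2             2               -1                   -1                   0                        0                       

Spot check: chi_2 (sign: r->1, s->-1) on {e} = 1.

D_6 has order 2*6 = 12 with 6 conjugacy classes, hence 6 irreducibles. Sum of squared dims 1 + 1 + 1 + 1 + 4 + 4 = 12 = |G|. Linear characters come from the abelianisation; the 2-dimensional irreps have character r^k -> 2*cos(2*pi*j*k/6), reflections -> 0.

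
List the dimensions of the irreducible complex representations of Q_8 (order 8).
Dimensions: 1, 1, 1, 1, 2

Proof sketch: There are 5 irreducibles (= number of conjugacy classes). Their dimensions d_i satisfy sum d_i^2 = |G| = 8: 1 + 1 + 1 + 1 + 4 = 8.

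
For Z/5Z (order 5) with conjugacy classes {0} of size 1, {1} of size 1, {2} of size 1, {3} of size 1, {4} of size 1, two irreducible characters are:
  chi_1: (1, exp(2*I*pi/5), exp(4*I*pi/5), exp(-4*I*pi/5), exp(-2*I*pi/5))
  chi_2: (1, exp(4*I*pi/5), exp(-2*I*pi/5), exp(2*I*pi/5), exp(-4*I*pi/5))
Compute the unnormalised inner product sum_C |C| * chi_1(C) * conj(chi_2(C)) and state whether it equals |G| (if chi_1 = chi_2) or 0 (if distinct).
Sum = 0; so <chi_1, chi_2> = 0 (distinct irreducibles are orthogonal).

Solution. Compute term by term over conjugacy classes (|C| * chi_1(C) * conj(chi_2(C))):
  1*(1)*conj(1) + 1*(exp(2*I*pi/5))*conj(exp(4*I*pi/5)) + 1*(exp(4*I*pi/5))*conj(exp(-2*I*pi/5)) + 1*(exp(-4*I*pi/5))*conj(exp(2*I*pi/5)) + 1*(exp(-2*I*pi/5))*conj(exp(-4*I*pi/5))
  = (1) + (exp(-2*I*pi/5)) + (exp(-4*I*pi/5)) + (exp(4*I*pi/5)) + (exp(2*I*pi/5))
  = 0.
(Exp terms are combined using exp(i*s)*conj(exp(i*t)) = exp(i*(s-t)), and sums of them are collapsed using the identity that for every m > 1 the m distinct m-th roots of unity sum to 0, e.g. 1 + exp(2*I*pi/3) + exp(-2*I*pi/3) = 0.)
Dividing by |G| = 5 gives 0/5 = 0, matching the row-orthogonality relation <chi_1, chi_2> = [chi_1 = chi_2].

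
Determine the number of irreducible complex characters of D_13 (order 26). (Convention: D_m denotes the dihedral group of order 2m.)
8

The number of irreducible complex representations of a finite group equals its number of conjugacy classes. D_13 has 8 conjugacy classes ((n+3)/2 for n odd), so D_13 (order 26) has exactly 8 irreducible complex representations.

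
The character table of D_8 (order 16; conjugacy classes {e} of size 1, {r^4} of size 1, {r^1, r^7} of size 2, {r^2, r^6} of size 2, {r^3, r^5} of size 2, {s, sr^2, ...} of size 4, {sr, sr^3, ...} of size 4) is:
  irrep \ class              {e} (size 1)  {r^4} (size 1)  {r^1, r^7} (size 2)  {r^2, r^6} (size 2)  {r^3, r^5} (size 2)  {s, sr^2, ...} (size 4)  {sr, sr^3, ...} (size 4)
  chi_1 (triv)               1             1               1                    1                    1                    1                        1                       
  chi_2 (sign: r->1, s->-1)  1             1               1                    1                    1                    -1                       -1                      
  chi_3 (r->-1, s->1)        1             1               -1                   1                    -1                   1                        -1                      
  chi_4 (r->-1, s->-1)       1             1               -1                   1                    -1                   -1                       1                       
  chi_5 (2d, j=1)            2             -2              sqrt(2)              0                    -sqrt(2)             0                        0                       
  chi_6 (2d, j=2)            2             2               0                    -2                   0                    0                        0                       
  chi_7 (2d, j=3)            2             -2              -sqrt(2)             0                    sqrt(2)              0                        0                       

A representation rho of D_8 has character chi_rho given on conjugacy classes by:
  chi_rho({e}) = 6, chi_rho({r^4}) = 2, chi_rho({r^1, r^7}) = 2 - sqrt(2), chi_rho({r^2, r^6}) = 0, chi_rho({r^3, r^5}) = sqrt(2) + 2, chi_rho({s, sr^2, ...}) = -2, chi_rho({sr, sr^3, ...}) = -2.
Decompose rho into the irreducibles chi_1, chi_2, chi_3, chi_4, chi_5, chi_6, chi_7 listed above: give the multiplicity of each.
Multiplicities: chi_1: 0, chi_2: 2, chi_3: 0, chi_4: 0, chi_5: 0, chi_6: 1, chi_7: 1.

Explanation: Use <chi_rho, chi> = (1/|G|) sum_C |C| * chi_rho(C) * conj(chi(C)) with |G| = 16 for each irreducible chi in the table:
  <chi_rho, chi_1> = (1/16)[1*(6)*conj(1) + 1*(2)*conj(1) + 2*(2 - sqrt(2))*conj(1) + 2*(0)*conj(1) + 2*(sqrt(2) + 2)*conj(1) + 4*(-2)*conj(1) + 4*(-2)*conj(1)]
      = (1/16)[(6) + (2) + (4 - 2*sqrt(2)) + (0) + (2*sqrt(2) + 4) + (-8) + (-8)] = 0/16 = 0
  <chi_rho, chi_2> = (1/16)[1*(6)*conj(1) + 1*(2)*conj(1) + 2*(2 - sqrt(2))*conj(1) + 2*(0)*conj(1) + 2*(sqrt(2) + 2)*conj(1) + 4*(-2)*conj(-1) + 4*(-2)*conj(-1)]
      = (1/16)[(6) + (2) + (4 - 2*sqrt(2)) + (0) + (2*sqrt(2) + 4) + (8) + (8)] = 32/16 = 2
  <chi_rho, chi_3> = (1/16)[1*(6)*conj(1) + 1*(2)*conj(1) + 2*(2 - sqrt(2))*conj(-1) + 2*(0)*conj(1) + 2*(sqrt(2) + 2)*conj(-1) + 4*(-2)*conj(1) + 4*(-2)*conj(-1)]
      = (1/16)[(6) + (2) + (-4 + 2*sqrt(2)) + (0) + (-4 - 2*sqrt(2)) + (-8) + (8)] = 0/16 = 0
  <chi_rho, chi_4> = (1/16)[1*(6)*conj(1) + 1*(2)*conj(1) + 2*(2 - sqrt(2))*conj(-1) + 2*(0)*conj(1) + 2*(sqrt(2) + 2)*conj(-1) + 4*(-2)*conj(-1) + 4*(-2)*conj(1)]
      = (1/16)[(6) + (2) + (-4 + 2*sqrt(2)) + (0) + (-4 - 2*sqrt(2)) + (8) + (-8)] = 0/16 = 0
  <chi_rho, chi_5> = (1/16)[1*(6)*conj(2) + 1*(2)*conj(-2) + 2*(2 - sqrt(2))*conj(sqrt(2)) + 2*(0)*conj(0) + 2*(sqrt(2) + 2)*conj(-sqrt(2)) + 4*(-2)*conj(0) + 4*(-2)*conj(0)]
      = (1/16)[(12) + (-4) + (-4 + 4*sqrt(2)) + (0) + (-4*sqrt(2) - 4) + (0) + (0)] = 0/16 = 0
  <chi_rho, chi_6> = (1/16)[1*(6)*conj(2) + 1*(2)*conj(2) + 2*(2 - sqrt(2))*conj(0) + 2*(0)*conj(-2) + 2*(sqrt(2) + 2)*conj(0) + 4*(-2)*conj(0) + 4*(-2)*conj(0)]
      = (1/16)[(12) + (4) + (0) + (0) + (0) + (0) + (0)] = 16/16 = 1
  <chi_rho, chi_7> = (1/16)[1*(6)*conj(2) + 1*(2)*conj(-2) + 2*(2 - sqrt(2))*conj(-sqrt(2)) + 2*(0)*conj(0) + 2*(sqrt(2) + 2)*conj(sqrt(2)) + 4*(-2)*conj(0) + 4*(-2)*conj(0)]
      = (1/16)[(12) + (-4) + (4 - 4*sqrt(2)) + (0) + (4 + 4*sqrt(2)) + (0) + (0)] = 16/16 = 1
Dimension check: dim(rho) = sum (mult * dim) = 0*1 + 2*1 + 0*1 + 0*1 + 0*2 + 1*2 + 1*2 = 6 = chi_rho(e) = 6.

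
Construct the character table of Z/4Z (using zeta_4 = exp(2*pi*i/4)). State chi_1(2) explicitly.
Character table of Z/4Z (irreps indexed chi_0,...,chi_3 with chi_k(m) = zeta_4^(k*m), zeta_4 = exp(2*pi*i/4)):
  irrep \ class  {0} (size 1)  {1} (size 1)  {2} (size 1)  {3} (size 1)
  chi_0          1             1             1             1           
  chi_1          1             I             -1            -I          
  chi_2          1             -1            1             -1          
  chi_3          1             -I            -1            I           

Spot check: chi_1(2) = zeta_4^(1*2) = zeta_4^2 = -1.

Reasoning: Z/4Z is abelian, so all 4 irreducible complex representations are 1-dimensional. They are given by chi_k(m) = zeta_4^(k*m) for k = 0,...,3. Row orthogonality: sum_m chi_k(m) conj(chi_l(m)) = 4 * [k = l].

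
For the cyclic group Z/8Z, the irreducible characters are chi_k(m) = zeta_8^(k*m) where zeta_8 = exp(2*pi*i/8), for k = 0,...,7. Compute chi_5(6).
chi_5(6) = zeta_8^30 = -I

Reasoning: chi_5(6) = zeta_8^(5*6) = zeta_8^30. Since zeta_8^8 = 1, this equals zeta_8^6 = exp(2*pi*i*6/8) = -I.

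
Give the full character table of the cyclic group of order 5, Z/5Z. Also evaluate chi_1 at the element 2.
Character table of Z/5Z (irreps indexed chi_0,...,chi_4 with chi_k(m) = zeta_5^(k*m), zeta_5 = exp(2*pi*i/5)):
  irrep \ class  {0} (size 1)  {1} (size 1)    {2} (size 1)    {3} (size 1)    {4} (size 1)  
  chi_0          1             1               1               1               1             
  chi_1          1             exp(2*I*pi/5)   exp(4*I*pi/5)   exp(-4*I*pi/5)  exp(-2*I*pi/5)
  chi_2          1             exp(4*I*pi/5)   exp(-2*I*pi/5)  exp(2*I*pi/5)   exp(-4*I*pi/5)
  chi_3          1             exp(-4*I*pi/5)  exp(2*I*pi/5)   exp(-2*I*pi/5)  exp(4*I*pi/5) 
  chi_4          1             exp(-2*I*pi/5)  exp(-4*I*pi/5)  exp(4*I*pi/5)   exp(2*I*pi/5) 

Spot check: chi_1(2) = zeta_5^(1*2) = zeta_5^2 = exp(4*I*pi/5).

Z/5Z is abelian, so all 5 irreducible complex representations are 1-dimensional. They are given by chi_k(m) = zeta_5^(k*m) for k = 0,...,4. Row orthogonality: sum_m chi_k(m) conj(chi_l(m)) = 5 * [k = l].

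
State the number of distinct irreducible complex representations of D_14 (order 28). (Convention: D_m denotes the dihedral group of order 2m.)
10

Details: The number of irreducible complex representations of a finite group equals its number of conjugacy classes. D_14 has 10 conjugacy classes (n/2 + 3 for n even), so D_14 (order 28) has exactly 10 irreducible complex representations.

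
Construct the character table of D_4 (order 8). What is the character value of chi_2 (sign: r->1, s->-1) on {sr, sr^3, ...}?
Conjugacy classes: {e} of size 1, {r^2} of size 1, {r^1, r^3} of size 2, {s, sr^2, ...} of size 2, {sr, sr^3, ...} of size 2.
Character table:
  irrep \ class              {e} (size 1)  {r^2} (size 1)  {r^1, r^3} (size 2)  {s, sr^2, ...} (size 2)  {sr, sr^3, ...} (size 2)
  chi_1 (triv)               1             1               1                    1                        1                       
  chi_2 (sign: r->1, s->-1)  1             1               1                    -1                       -1                      
  chi_3 (r->-1, s->1)        1             1               -1                   1                        -1                      
  chi_4 (r->-1, s->-1)       1             1               -1                   -1                       1                       
  chi_5 (2d, j=1)            2             -2              0                    0                        0                       

Spot check: chi_2 (sign: r->1, s->-1) on {sr, sr^3, ...} = -1.

Argument: D_4 has order 2*4 = 8 with 5 conjugacy classes, hence 5 irreducibles. Sum of squared dims 1 + 1 + 1 + 1 + 4 = 8 = |G|. Linear characters come from the abelianisation; the 2-dimensional irreps have character r^k -> 2*cos(2*pi*j*k/4), reflections -> 0.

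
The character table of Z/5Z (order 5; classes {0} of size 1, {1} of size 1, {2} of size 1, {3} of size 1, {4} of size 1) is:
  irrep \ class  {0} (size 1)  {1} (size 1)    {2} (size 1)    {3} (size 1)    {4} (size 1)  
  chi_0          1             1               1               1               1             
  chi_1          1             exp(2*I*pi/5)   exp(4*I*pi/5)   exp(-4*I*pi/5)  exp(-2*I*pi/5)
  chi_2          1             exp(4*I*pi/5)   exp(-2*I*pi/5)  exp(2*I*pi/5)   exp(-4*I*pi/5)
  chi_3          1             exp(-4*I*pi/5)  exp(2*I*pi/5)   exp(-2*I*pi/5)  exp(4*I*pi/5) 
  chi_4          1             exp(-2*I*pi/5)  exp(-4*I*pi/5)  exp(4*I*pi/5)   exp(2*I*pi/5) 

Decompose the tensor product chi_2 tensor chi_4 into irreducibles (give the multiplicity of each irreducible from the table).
chi_2 tensor chi_4 = chi_1 (all other irreducibles have multiplicity 0).

Derivation: The character of a tensor product is the pointwise product (chi_2 * chi_4)(C) = chi_2(C) * chi_4(C):
  {0}: (1)*(1), {1}: (exp(4*I*pi/5))*(exp(-2*I*pi/5)), {2}: (exp(-2*I*pi/5))*(exp(-4*I*pi/5)), {3}: (exp(2*I*pi/5))*(exp(4*I*pi/5)), {4}: (exp(-4*I*pi/5))*(exp(2*I*pi/5))
so (chi_2 * chi_4) takes values
  {0} -> 1, {1} -> exp(2*I*pi/5), {2} -> exp(4*I*pi/5), {3} -> exp(-4*I*pi/5), {4} -> exp(-2*I*pi/5).
Now take the inner product of this character with each irreducible chi from the table, <chi_2*chi_4, chi> = (1/5) sum_C |C| (chi_2*chi_4)(C) conj(chi(C)):
  <chi_2*chi_4, chi_0> = (1/5)[1*(1)*conj(1) + 1*(exp(2*I*pi/5))*conj(1) + 1*(exp(4*I*pi/5))*conj(1) + 1*(exp(-4*I*pi/5))*conj(1) + 1*(exp(-2*I*pi/5))*conj(1)]
      = (1/5)[(1) + (exp(2*I*pi/5)) + (exp(4*I*pi/5)) + (exp(-4*I*pi/5)) + (exp(-2*I*pi/5))] = 0/5 = 0
  <chi_2*chi_4, chi_1> = (1/5)[1*(1)*conj(1) + 1*(exp(2*I*pi/5))*conj(exp(2*I*pi/5)) + 1*(exp(4*I*pi/5))*conj(exp(4*I*pi/5)) + 1*(exp(-4*I*pi/5))*conj(exp(-4*I*pi/5)) + 1*(exp(-2*I*pi/5))*conj(exp(-2*I*pi/5))]
      = (1/5)[(1) + (1) + (1) + (1) + (1)] = 5/5 = 1
  <chi_2*chi_4, chi_2> = (1/5)[1*(1)*conj(1) + 1*(exp(2*I*pi/5))*conj(exp(4*I*pi/5)) + 1*(exp(4*I*pi/5))*conj(exp(-2*I*pi/5)) + 1*(exp(-4*I*pi/5))*conj(exp(2*I*pi/5)) + 1*(exp(-2*I*pi/5))*conj(exp(-4*I*pi/5))]
      = (1/5)[(1) + (exp(-2*I*pi/5)) + (exp(-4*I*pi/5)) + (exp(4*I*pi/5)) + (exp(2*I*pi/5))] = 0/5 = 0
  <chi_2*chi_4, chi_3> = (1/5)[1*(1)*conj(1) + 1*(exp(2*I*pi/5))*conj(exp(-4*I*pi/5)) + 1*(exp(4*I*pi/5))*conj(exp(2*I*pi/5)) + 1*(exp(-4*I*pi/5))*conj(exp(-2*I*pi/5)) + 1*(exp(-2*I*pi/5))*conj(exp(4*I*pi/5))]
      = (1/5)[(1) + (exp(-4*I*pi/5)) + (exp(2*I*pi/5)) + (exp(-2*I*pi/5)) + (exp(4*I*pi/5))] = 0/5 = 0
  <chi_2*chi_4, chi_4> = (1/5)[1*(1)*conj(1) + 1*(exp(2*I*pi/5))*conj(exp(-2*I*pi/5)) + 1*(exp(4*I*pi/5))*conj(exp(-4*I*pi/5)) + 1*(exp(-4*I*pi/5))*conj(exp(4*I*pi/5)) + 1*(exp(-2*I*pi/5))*conj(exp(2*I*pi/5))]
      = (1/5)[(1) + (exp(4*I*pi/5)) + (exp(-2*I*pi/5)) + (exp(2*I*pi/5)) + (exp(-4*I*pi/5))] = 0/5 = 0
(Exp terms are combined using exp(i*s)*conj(exp(i*t)) = exp(i*(s-t)), and sums of them are collapsed using the identity that for every m > 1 the m distinct m-th roots of unity sum to 0, e.g. 1 + exp(2*I*pi/3) + exp(-2*I*pi/3) = 0.)
Hence the multiplicities are chi_1: 1. Dimension check: dim(chi_2)*dim(chi_4) = 1*1 = 1 and sum (mult * dim) = 1*1 = 1.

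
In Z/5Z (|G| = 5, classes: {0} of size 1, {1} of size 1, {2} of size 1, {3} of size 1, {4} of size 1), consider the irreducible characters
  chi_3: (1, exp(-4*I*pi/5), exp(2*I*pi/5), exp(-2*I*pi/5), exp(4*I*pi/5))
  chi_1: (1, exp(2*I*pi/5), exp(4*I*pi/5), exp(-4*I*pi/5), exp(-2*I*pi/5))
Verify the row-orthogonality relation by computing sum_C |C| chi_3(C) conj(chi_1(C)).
Sum = 0; so <chi_3, chi_1> = 0 (distinct irreducibles are orthogonal).

Argument: Compute term by term over conjugacy classes (|C| * chi_3(C) * conj(chi_1(C))):
  1*(1)*conj(1) + 1*(exp(-4*I*pi/5))*conj(exp(2*I*pi/5)) + 1*(exp(2*I*pi/5))*conj(exp(4*I*pi/5)) + 1*(exp(-2*I*pi/5))*conj(exp(-4*I*pi/5)) + 1*(exp(4*I*pi/5))*conj(exp(-2*I*pi/5))
  = (1) + (exp(4*I*pi/5)) + (exp(-2*I*pi/5)) + (exp(2*I*pi/5)) + (exp(-4*I*pi/5))
  = 0.
(Exp terms are combined using exp(i*s)*conj(exp(i*t)) = exp(i*(s-t)), and sums of them are collapsed using the identity that for every m > 1 the m distinct m-th roots of unity sum to 0, e.g. 1 + exp(2*I*pi/3) + exp(-2*I*pi/3) = 0.)
Dividing by |G| = 5 gives 0/5 = 0, matching the row-orthogonality relation <chi_3, chi_1> = [chi_3 = chi_1].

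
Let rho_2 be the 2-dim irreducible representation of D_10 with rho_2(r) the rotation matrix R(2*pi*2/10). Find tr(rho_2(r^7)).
chi_{rho_2}(r^7) = 2*cos(2*pi*2*7/10) = -sqrt(5)/2 - 1/2

Reasoning: rho_2(r^7) is rotation by angle 2*pi*2*7/10, whose trace is 2*cos(2*pi*2*7/10) = -sqrt(5)/2 - 1/2.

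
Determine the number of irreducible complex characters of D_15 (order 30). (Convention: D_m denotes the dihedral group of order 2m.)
9

Details: The number of irreducible complex representations of a finite group equals its number of conjugacy classes. D_15 has 9 conjugacy classes ((n+3)/2 for n odd), so D_15 (order 30) has exactly 9 irreducible complex representations.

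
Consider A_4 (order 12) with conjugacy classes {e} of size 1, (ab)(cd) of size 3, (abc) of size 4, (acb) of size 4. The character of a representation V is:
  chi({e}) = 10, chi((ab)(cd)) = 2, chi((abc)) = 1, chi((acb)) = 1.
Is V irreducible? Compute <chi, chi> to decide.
Not irreducible (reducible): <chi, chi> = 10 > 1.

Why: <chi, chi> = (1/|G|) sum_C |C| * |chi(C)|^2 = (1/12)[1*|10|^2 + 3*|2|^2 + 4*|1|^2 + 4*|1|^2]
  = (1/12)[(100) + (12) + (4) + (4)] = 120/12 = 10.
(Exp terms are combined using exp(i*s)*conj(exp(i*t)) = exp(i*(s-t)), and sums of them are collapsed using the identity that for every m > 1 the m distinct m-th roots of unity sum to 0, e.g. 1 + exp(2*I*pi/3) + exp(-2*I*pi/3) = 0.)
A character is irreducible iff <chi, chi> = 1, so this representation is reducible.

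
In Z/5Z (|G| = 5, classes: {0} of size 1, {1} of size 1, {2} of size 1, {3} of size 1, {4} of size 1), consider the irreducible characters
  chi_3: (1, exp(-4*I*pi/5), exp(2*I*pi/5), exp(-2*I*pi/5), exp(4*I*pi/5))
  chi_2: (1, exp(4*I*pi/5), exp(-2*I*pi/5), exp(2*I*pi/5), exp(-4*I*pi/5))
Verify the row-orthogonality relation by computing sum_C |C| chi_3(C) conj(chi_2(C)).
Sum = 0; so <chi_3, chi_2> = 0 (distinct irreducibles are orthogonal).

Details: Compute term by term over conjugacy classes (|C| * chi_3(C) * conj(chi_2(C))):
  1*(1)*conj(1) + 1*(exp(-4*I*pi/5))*conj(exp(4*I*pi/5)) + 1*(exp(2*I*pi/5))*conj(exp(-2*I*pi/5)) + 1*(exp(-2*I*pi/5))*conj(exp(2*I*pi/5)) + 1*(exp(4*I*pi/5))*conj(exp(-4*I*pi/5))
  = (1) + (exp(2*I*pi/5)) + (exp(4*I*pi/5)) + (exp(-4*I*pi/5)) + (exp(-2*I*pi/5))
  = 0.
(Exp terms are combined using exp(i*s)*conj(exp(i*t)) = exp(i*(s-t)), and sums of them are collapsed using the identity that for every m > 1 the m distinct m-th roots of unity sum to 0, e.g. 1 + exp(2*I*pi/3) + exp(-2*I*pi/3) = 0.)
Dividing by |G| = 5 gives 0/5 = 0, matching the row-orthogonality relation <chi_3, chi_2> = [chi_3 = chi_2].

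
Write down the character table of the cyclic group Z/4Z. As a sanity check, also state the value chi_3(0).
Character table of Z/4Z (irreps indexed chi_0,...,chi_3 with chi_k(m) = zeta_4^(k*m), zeta_4 = exp(2*pi*i/4)):
  irrep \ class  {0} (size 1)  {1} (size 1)  {2} (size 1)  {3} (size 1)
  chi_0          1             1             1             1           
  chi_1          1             I             -1            -I          
  chi_2          1             -1            1             -1          
  chi_3          1             -I            -1            I           

Spot check: chi_3(0) = zeta_4^(3*0) = zeta_4^0 = 1.

Solution. Z/4Z is abelian, so all 4 irreducible complex representations are 1-dimensional. They are given by chi_k(m) = zeta_4^(k*m) for k = 0,...,3. Row orthogonality: sum_m chi_k(m) conj(chi_l(m)) = 4 * [k = l].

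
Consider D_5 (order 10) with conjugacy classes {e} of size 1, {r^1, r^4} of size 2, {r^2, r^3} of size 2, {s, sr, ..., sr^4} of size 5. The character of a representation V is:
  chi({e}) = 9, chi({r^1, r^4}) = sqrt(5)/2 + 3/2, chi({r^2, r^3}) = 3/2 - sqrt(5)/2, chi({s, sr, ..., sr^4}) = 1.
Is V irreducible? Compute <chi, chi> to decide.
Not irreducible (reducible): <chi, chi> = 10 > 1.

Explanation: <chi, chi> = (1/|G|) sum_C |C| * |chi(C)|^2 = (1/10)[1*|9|^2 + 2*|sqrt(5)/2 + 3/2|^2 + 2*|3/2 - sqrt(5)/2|^2 + 5*|1|^2]
  = (1/10)[(81) + (3*sqrt(5) + 7) + (7 - 3*sqrt(5)) + (5)] = 100/10 = 10.
A character is irreducible iff <chi, chi> = 1, so this representation is reducible.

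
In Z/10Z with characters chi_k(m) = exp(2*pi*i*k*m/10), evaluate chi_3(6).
chi_3(6) = zeta_10^18 = exp(-2*I*pi/5)

chi_3(6) = zeta_10^(3*6) = zeta_10^18. Since zeta_10^10 = 1, this equals zeta_10^8 = exp(2*pi*i*8/10) = exp(-2*I*pi/5).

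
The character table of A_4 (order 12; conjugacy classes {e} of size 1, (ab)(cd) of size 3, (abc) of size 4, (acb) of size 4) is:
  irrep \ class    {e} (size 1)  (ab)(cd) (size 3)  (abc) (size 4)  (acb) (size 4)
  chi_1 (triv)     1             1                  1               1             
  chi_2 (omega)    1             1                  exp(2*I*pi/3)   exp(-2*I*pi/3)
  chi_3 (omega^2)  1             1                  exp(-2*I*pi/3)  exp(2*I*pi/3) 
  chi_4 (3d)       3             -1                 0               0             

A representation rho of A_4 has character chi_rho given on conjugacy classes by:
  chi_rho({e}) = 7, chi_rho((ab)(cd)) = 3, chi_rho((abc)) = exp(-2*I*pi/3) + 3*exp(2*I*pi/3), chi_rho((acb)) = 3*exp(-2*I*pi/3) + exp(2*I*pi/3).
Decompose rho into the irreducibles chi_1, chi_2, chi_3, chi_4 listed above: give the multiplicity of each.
Multiplicities: chi_1: 0, chi_2: 3, chi_3: 1, chi_4: 1.

Derivation: Use <chi_rho, chi> = (1/|G|) sum_C |C| * chi_rho(C) * conj(chi(C)) with |G| = 12 for each irreducible chi in the table:
  <chi_rho, chi_1> = (1/12)[1*(7)*conj(1) + 3*(3)*conj(1) + 4*(exp(-2*I*pi/3) + 3*exp(2*I*pi/3))*conj(1) + 4*(3*exp(-2*I*pi/3) + exp(2*I*pi/3))*conj(1)]
      = (1/12)[(7) + (9) + (4*exp(-2*I*pi/3) + 12*exp(2*I*pi/3)) + (12*exp(-2*I*pi/3) + 4*exp(2*I*pi/3))] = 0/12 = 0
  <chi_rho, chi_2> = (1/12)[1*(7)*conj(1) + 3*(3)*conj(1) + 4*(exp(-2*I*pi/3) + 3*exp(2*I*pi/3))*conj(exp(2*I*pi/3)) + 4*(3*exp(-2*I*pi/3) + exp(2*I*pi/3))*conj(exp(-2*I*pi/3))]
      = (1/12)[(7) + (9) + (12 + 4*exp(2*I*pi/3)) + (12 + 4*exp(-2*I*pi/3))] = 36/12 = 3
  <chi_rho, chi_3> = (1/12)[1*(7)*conj(1) + 3*(3)*conj(1) + 4*(exp(-2*I*pi/3) + 3*exp(2*I*pi/3))*conj(exp(-2*I*pi/3)) + 4*(3*exp(-2*I*pi/3) + exp(2*I*pi/3))*conj(exp(2*I*pi/3))]
      = (1/12)[(7) + (9) + (4 + 12*exp(-2*I*pi/3)) + (4 + 12*exp(2*I*pi/3))] = 12/12 = 1
  <chi_rho, chi_4> = (1/12)[1*(7)*conj(3) + 3*(3)*conj(-1) + 4*(exp(-2*I*pi/3) + 3*exp(2*I*pi/3))*conj(0) + 4*(3*exp(-2*I*pi/3) + exp(2*I*pi/3))*conj(0)]
      = (1/12)[(21) + (-9) + (0) + (0)] = 12/12 = 1
(Exp terms are combined using exp(i*s)*conj(exp(i*t)) = exp(i*(s-t)), and sums of them are collapsed using the identity that for every m > 1 the m distinct m-th roots of unity sum to 0, e.g. 1 + exp(2*I*pi/3) + exp(-2*I*pi/3) = 0.)
Dimension check: dim(rho) = sum (mult * dim) = 0*1 + 3*1 + 1*1 + 1*3 = 7 = chi_rho(e) = 7.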